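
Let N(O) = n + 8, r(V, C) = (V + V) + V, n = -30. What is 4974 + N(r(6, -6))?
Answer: 4952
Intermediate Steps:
r(V, C) = 3*V (r(V, C) = 2*V + V = 3*V)
N(O) = -22 (N(O) = -30 + 8 = -22)
4974 + N(r(6, -6)) = 4974 - 22 = 4952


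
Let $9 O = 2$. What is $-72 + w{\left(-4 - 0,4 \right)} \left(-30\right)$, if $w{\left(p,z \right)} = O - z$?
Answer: $\frac{124}{3} \approx 41.333$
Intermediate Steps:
$O = \frac{2}{9}$ ($O = \frac{1}{9} \cdot 2 = \frac{2}{9} \approx 0.22222$)
$w{\left(p,z \right)} = \frac{2}{9} - z$
$-72 + w{\left(-4 - 0,4 \right)} \left(-30\right) = -72 + \left(\frac{2}{9} - 4\right) \left(-30\right) = -72 - - \frac{340}{3} = -72 + \frac{340}{3} = \frac{124}{3}$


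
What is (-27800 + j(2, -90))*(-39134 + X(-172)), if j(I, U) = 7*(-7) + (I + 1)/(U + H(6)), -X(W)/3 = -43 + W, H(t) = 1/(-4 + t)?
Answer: 191866779753/179 ≈ 1.0719e+9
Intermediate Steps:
X(W) = 129 - 3*W (X(W) = -3*(-43 + W) = 129 - 3*W)
j(I, U) = -49 + (1 + I)/(1/2 + U) (j(I, U) = 7*(-7) + (I + 1)/(U + 1/(-4 + 6)) = -49 + (1 + I)/(U + 1/2) = -49 + (1 + I)/(1/2 + U))
(-27800 + j(2, -90))*(-39134 + X(-172)) = (-27800 + (-47 - 98*(-90) + 2*2)/(1 + 2*(-90)))*(-39134 + (129 - 3*(-172))) = (-27800 + (-47 + 8820 + 4)/(1 - 180))*(-39134 + (129 + 516)) = (-27800 + 8777/(-179))*(-39134 + 645) = (-27800 - 1/179*8777)*(-38489) = (-27800 - 8777/179)*(-38489) = -4984977/179*(-38489) = 191866779753/179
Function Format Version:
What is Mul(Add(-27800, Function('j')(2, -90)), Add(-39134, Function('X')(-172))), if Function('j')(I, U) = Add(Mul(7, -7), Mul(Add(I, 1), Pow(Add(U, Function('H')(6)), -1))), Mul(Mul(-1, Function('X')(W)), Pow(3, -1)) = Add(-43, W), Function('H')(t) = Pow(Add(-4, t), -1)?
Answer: Rational(191866779753, 179) ≈ 1.0719e+9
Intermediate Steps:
Function('X')(W) = Add(129, Mul(-3, W)) (Function('X')(W) = Mul(-3, Add(-43, W)) = Add(129, Mul(-3, W)))
Function('j')(I, U) = Add(-49, Mul(Pow(Add(Rational(1, 2), U), -1), Add(1, I))) (Function('j')(I, U) = Add(Mul(7, -7), Mul(Add(I, 1), Pow(Add(U, Pow(Add(-4, 6), -1)), -1))) = Add(-49, Mul(Add(1, I), Pow(Add(U, Pow(2, -1)), -1))) = Add(-49, Mul(Add(1, I), Pow(Add(U, Rational(1, 2)), -1))) = Add(-49, Mul(Add(1, I), Pow(Add(Rational(1, 2), U), -1))) = Add(-49, Mul(Pow(Add(Rational(1, 2), U), -1), Add(1, I))))
Mul(Add(-27800, Function('j')(2, -90)), Add(-39134, Function('X')(-172))) = Mul(Add(-27800, Mul(Pow(Add(1, Mul(2, -90)), -1), Add(-47, Mul(-98, -90), Mul(2, 2)))), Add(-39134, Add(129, Mul(-3, -172)))) = Mul(Add(-27800, Mul(Pow(Add(1, -180), -1), Add(-47, 8820, 4))), Add(-39134, Add(129, 516))) = Mul(Add(-27800, Mul(Pow(-179, -1), 8777)), Add(-39134, 645)) = Mul(Add(-27800, Mul(Rational(-1, 179), 8777)), -38489) = Mul(Add(-27800, Rational(-8777, 179)), -38489) = Mul(Rational(-4984977, 179), -38489) = Rational(191866779753, 179)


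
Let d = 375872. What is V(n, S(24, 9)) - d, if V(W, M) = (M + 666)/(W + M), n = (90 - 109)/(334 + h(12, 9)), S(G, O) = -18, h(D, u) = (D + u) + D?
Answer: -2490389816/6625 ≈ -3.7591e+5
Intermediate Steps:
h(D, u) = u + 2*D
n = -19/367 (n = (90 - 109)/(334 + (9 + 2*12)) = -19/(334 + (9 + 24)) = -19/(334 + 33) = -19/367 ≈ -0.051771)
V(W, M) = (666 + M)/(M + W)
V(n, S(24, 9)) - d = (666 - 18)/(-18 - 19/367) - 1*375872 = 648/(-6625/367) - 375872 = -367/6625*648 - 375872 = -237816/6625 - 375872 = -2490389816/6625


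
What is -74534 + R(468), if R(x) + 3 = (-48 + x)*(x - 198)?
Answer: 38863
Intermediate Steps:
R(x) = -3 + (-198 + x)*(-48 + x) (R(x) = -3 + (-48 + x)*(x - 198) = -3 + (-48 + x)*(-198 + x) = -3 + (-198 + x)*(-48 + x))
-74534 + R(468) = -74534 + (9501 + 468² - 246*468) = -74534 + (9501 + 219024 - 115128) = -74534 + 113397 = 38863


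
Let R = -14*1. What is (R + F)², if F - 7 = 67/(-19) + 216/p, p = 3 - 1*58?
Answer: 228130816/1092025 ≈ 208.91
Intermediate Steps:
p = -55 (p = 3 - 58 = -55)
F = -474/1045 (F = 7 + (67/(-19) + 216/(-55)) = 7 + (67*(-1/19) + 216*(-1/55)) = 7 + (-67/19 - 216/55) = 7 - 7789/1045 = -474/1045 ≈ -0.45359)
R = -14
(R + F)² = (-14 - 474/1045)² = (-15104/1045)² = 228130816/1092025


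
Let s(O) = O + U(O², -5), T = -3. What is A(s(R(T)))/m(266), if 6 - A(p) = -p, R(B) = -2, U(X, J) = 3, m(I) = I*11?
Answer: 1/418 ≈ 0.0023923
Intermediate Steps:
m(I) = 11*I
s(O) = 3 + O (s(O) = O + 3 = 3 + O)
A(p) = 6 + p (A(p) = 6 - (-1)*p = 6 + p)
A(s(R(T)))/m(266) = (6 + (3 - 2))/((11*266)) = (6 + 1)/2926 = 7*(1/2926) = 1/418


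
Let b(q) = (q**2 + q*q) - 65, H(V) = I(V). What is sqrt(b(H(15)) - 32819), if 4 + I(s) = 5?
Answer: I*sqrt(32882) ≈ 181.33*I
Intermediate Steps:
I(s) = 1 (I(s) = -4 + 5 = 1)
H(V) = 1
b(q) = -65 + 2*q**2 (b(q) = (q**2 + q**2) - 65 = 2*q**2 - 65 = -65 + 2*q**2)
sqrt(b(H(15)) - 32819) = sqrt((-65 + 2*1**2) - 32819) = sqrt((-65 + 2*1) - 32819) = sqrt((-65 + 2) - 32819) = sqrt(-63 - 32819) = sqrt(-32882) = I*sqrt(32882)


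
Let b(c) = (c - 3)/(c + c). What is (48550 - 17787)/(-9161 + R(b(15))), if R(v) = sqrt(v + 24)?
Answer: -1409099215/419619483 - 30763*sqrt(610)/419619483 ≈ -3.3599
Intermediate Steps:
b(c) = (-3 + c)/(2*c) (b(c) = (-3 + c)/((2*c)) = (-3 + c)*(1/(2*c)) = (-3 + c)/(2*c))
R(v) = sqrt(24 + v)
(48550 - 17787)/(-9161 + R(b(15))) = (48550 - 17787)/(-9161 + sqrt(24 + (1/2)*(-3 + 15)/15)) = 30763/(-9161 + sqrt(24 + (1/2)*(1/15)*12)) = 30763/(-9161 + sqrt(24 + 2/5)) = 30763/(-9161 + sqrt(122/5)) = 30763/(-9161 + sqrt(610)/5)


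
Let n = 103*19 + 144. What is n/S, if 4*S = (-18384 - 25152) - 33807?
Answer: -8404/77343 ≈ -0.10866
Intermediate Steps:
n = 2101 (n = 1957 + 144 = 2101)
S = -77343/4 (S = ((-18384 - 25152) - 33807)/4 = (-43536 - 33807)/4 = (¼)*(-77343) = -77343/4 ≈ -19336.)
n/S = 2101/(-77343/4) = 2101*(-4/77343) = -8404/77343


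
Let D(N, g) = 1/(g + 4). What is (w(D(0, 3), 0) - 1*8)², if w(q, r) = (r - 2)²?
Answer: 16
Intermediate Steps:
D(N, g) = 1/(4 + g)
w(q, r) = (-2 + r)²
(w(D(0, 3), 0) - 1*8)² = ((-2 + 0)² - 1*8)² = ((-2)² - 8)² = (4 - 8)² = (-4)² = 16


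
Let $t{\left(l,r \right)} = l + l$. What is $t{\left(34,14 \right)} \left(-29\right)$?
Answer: $-1972$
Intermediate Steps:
$t{\left(l,r \right)} = 2 l$
$t{\left(34,14 \right)} \left(-29\right) = 2 \cdot 34 \left(-29\right) = 68 \left(-29\right) = -1972$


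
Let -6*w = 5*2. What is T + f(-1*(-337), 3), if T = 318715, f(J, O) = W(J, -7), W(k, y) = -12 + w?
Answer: 956104/3 ≈ 3.1870e+5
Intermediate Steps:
w = -5/3 (w = -5*2/6 = -⅙*10 = -5/3 ≈ -1.6667)
W(k, y) = -41/3 (W(k, y) = -12 - 5/3 = -41/3)
f(J, O) = -41/3
T + f(-1*(-337), 3) = 318715 - 41/3 = 956104/3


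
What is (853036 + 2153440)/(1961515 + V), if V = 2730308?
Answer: 3006476/4691823 ≈ 0.64079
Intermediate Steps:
(853036 + 2153440)/(1961515 + V) = (853036 + 2153440)/(1961515 + 2730308) = 3006476/4691823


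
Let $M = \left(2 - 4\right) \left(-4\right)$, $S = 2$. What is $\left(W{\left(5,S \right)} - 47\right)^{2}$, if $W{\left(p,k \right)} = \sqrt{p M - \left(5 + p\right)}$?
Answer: $\left(47 - \sqrt{30}\right)^{2} \approx 1724.1$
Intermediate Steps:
$M = 8$ ($M = \left(-2\right) \left(-4\right) = 8$)
$W{\left(p,k \right)} = \sqrt{-5 + 7 p}$ ($W{\left(p,k \right)} = \sqrt{p 8 - \left(5 + p\right)} = \sqrt{8 p - \left(5 + p\right)} = \sqrt{-5 + 7 p}$)
$\left(W{\left(5,S \right)} - 47\right)^{2} = \left(\sqrt{-5 + 7 \cdot 5} - 47\right)^{2} = \left(\sqrt{-5 + 35} - 47\right)^{2} = \left(\sqrt{30} - 47\right)^{2} = \left(-47 + \sqrt{30}\right)^{2}$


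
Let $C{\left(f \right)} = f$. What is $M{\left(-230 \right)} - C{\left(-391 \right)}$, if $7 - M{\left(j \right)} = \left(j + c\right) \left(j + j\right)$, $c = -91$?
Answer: $-147262$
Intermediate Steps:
$M{\left(j \right)} = 7 - 2 j \left(-91 + j\right)$ ($M{\left(j \right)} = 7 - \left(j - 91\right) \left(j + j\right) = 7 - \left(-91 + j\right) 2 j = 7 - 2 j \left(-91 + j\right)$)
$M{\left(-230 \right)} - C{\left(-391 \right)} = \left(7 - 2 \left(-230\right)^{2} + 182 \left(-230\right)\right) - -391 = \left(7 - 105800 - 41860\right) + 391 = -147653 + 391 = -147262$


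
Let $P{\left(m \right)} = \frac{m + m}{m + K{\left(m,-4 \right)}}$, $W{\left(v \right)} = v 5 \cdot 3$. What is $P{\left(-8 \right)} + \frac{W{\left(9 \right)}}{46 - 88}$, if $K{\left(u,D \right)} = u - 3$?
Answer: $- \frac{631}{266} \approx -2.3722$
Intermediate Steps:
$W{\left(v \right)} = 15 v$ ($W{\left(v \right)} = 5 v 3 = 15 v$)
$K{\left(u,D \right)} = -3 + u$
$P{\left(m \right)} = \frac{2 m}{-3 + 2 m}$ ($P{\left(m \right)} = \frac{m + m}{m + \left(-3 + m\right)} = \frac{2 m}{-3 + 2 m}$)
$P{\left(-8 \right)} + \frac{W{\left(9 \right)}}{46 - 88} = 2 \left(-8\right) \frac{1}{-3 + 2 \left(-8\right)} + \frac{15 \cdot 9}{46 - 88} = 2 \left(-8\right) \frac{1}{-3 - 16} + \frac{1}{-42} \cdot 135 = 2 \left(-8\right) \frac{1}{-19} - \frac{45}{14} = 2 \left(-8\right) \left(- \frac{1}{19}\right) - \frac{45}{14} = \frac{16}{19} - \frac{45}{14} = - \frac{631}{266}$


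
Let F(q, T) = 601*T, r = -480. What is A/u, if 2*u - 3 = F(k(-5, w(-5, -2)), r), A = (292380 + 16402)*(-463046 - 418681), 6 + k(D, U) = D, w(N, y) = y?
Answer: 25929659668/13737 ≈ 1.8876e+6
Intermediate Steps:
k(D, U) = -6 + D
A = -272261426514 (A = 308782*(-881727) = -272261426514)
u = -288477/2 (u = 3/2 + (601*(-480))/2 = 3/2 + (½)*(-288480) = 3/2 - 144240 = -288477/2 ≈ -1.4424e+5)
A/u = -272261426514/(-288477/2) = -272261426514*(-2/288477) = 25929659668/13737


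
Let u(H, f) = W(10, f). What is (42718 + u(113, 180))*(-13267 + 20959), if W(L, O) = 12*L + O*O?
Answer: 578730696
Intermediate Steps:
W(L, O) = O² + 12*L (W(L, O) = 12*L + O² = O² + 12*L)
u(H, f) = 120 + f² (u(H, f) = f² + 12*10 = f² + 120 = 120 + f²)
(42718 + u(113, 180))*(-13267 + 20959) = (42718 + (120 + 180²))*(-13267 + 20959) = (42718 + (120 + 32400))*7692 = (42718 + 32520)*7692 = 75238*7692 = 578730696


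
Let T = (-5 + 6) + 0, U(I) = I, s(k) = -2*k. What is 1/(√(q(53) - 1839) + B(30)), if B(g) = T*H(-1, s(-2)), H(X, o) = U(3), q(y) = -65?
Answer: 3/1913 - 4*I*√119/1913 ≈ 0.0015682 - 0.02281*I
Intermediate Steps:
H(X, o) = 3
T = 1 (T = 1 + 0 = 1)
B(g) = 3 (B(g) = 1*3 = 3)
1/(√(q(53) - 1839) + B(30)) = 1/(√(-65 - 1839) + 3) = 1/(√(-1904) + 3) = 1/(4*I*√119 + 3) = 1/(3 + 4*I*√119)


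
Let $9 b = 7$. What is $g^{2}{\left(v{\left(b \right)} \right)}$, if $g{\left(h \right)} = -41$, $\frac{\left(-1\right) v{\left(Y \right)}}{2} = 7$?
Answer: $1681$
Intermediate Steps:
$b = \frac{7}{9}$ ($b = \frac{1}{9} \cdot 7 = \frac{7}{9} \approx 0.77778$)
$v{\left(Y \right)} = -14$ ($v{\left(Y \right)} = \left(-2\right) 7 = -14$)
$g^{2}{\left(v{\left(b \right)} \right)} = \left(-41\right)^{2} = 1681$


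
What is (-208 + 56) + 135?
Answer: -17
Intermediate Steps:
(-208 + 56) + 135 = -152 + 135 = -17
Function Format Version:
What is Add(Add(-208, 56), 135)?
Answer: -17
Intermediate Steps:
Add(Add(-208, 56), 135) = Add(-152, 135) = -17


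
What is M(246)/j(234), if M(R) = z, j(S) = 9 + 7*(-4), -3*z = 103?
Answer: 103/57 ≈ 1.8070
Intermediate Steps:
z = -103/3 (z = -⅓*103 = -103/3 ≈ -34.333)
j(S) = -19 (j(S) = 9 - 28 = -19)
M(R) = -103/3
M(246)/j(234) = -103/3/(-19) = -103/3*(-1/19) = 103/57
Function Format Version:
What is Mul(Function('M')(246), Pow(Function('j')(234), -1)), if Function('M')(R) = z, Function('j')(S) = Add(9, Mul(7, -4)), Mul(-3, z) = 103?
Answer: Rational(103, 57) ≈ 1.8070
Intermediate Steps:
z = Rational(-103, 3) (z = Mul(Rational(-1, 3), 103) = Rational(-103, 3) ≈ -34.333)
Function('j')(S) = -19 (Function('j')(S) = Add(9, -28) = -19)
Function('M')(R) = Rational(-103, 3)
Mul(Function('M')(246), Pow(Function('j')(234), -1)) = Mul(Rational(-103, 3), Pow(-19, -1)) = Mul(Rational(-103, 3), Rational(-1, 19)) = Rational(103, 57)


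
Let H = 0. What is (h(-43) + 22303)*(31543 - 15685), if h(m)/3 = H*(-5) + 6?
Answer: 353966418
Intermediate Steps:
h(m) = 18 (h(m) = 3*(0*(-5) + 6) = 3*(0 + 6) = 3*6 = 18)
(h(-43) + 22303)*(31543 - 15685) = (18 + 22303)*(31543 - 15685) = 22321*15858 = 353966418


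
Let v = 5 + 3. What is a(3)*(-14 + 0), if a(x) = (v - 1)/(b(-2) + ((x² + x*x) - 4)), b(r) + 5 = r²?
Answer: -98/13 ≈ -7.5385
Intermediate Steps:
b(r) = -5 + r²
v = 8
a(x) = 7/(-5 + 2*x²) (a(x) = (8 - 1)/((-5 + (-2)²) + ((x² + x*x) - 4)) = 7/((-5 + 4) + ((x² + x²) - 4)) = 7/(-1 + (2*x² - 4)) = 7/(-1 + (-4 + 2*x²)) = 7/(-5 + 2*x²))
a(3)*(-14 + 0) = (7/(-5 + 2*3²))*(-14 + 0) = (7/(-5 + 2*9))*(-14) = (7/(-5 + 18))*(-14) = (7/13)*(-14) = -98/13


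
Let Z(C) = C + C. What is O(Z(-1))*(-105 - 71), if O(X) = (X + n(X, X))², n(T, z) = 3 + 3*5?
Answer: -45056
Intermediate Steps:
Z(C) = 2*C
n(T, z) = 18 (n(T, z) = 3 + 15 = 18)
O(X) = (18 + X)² (O(X) = (X + 18)² = (18 + X)²)
O(Z(-1))*(-105 - 71) = (18 + 2*(-1))²*(-105 - 71) = (18 - 2)²*(-176) = 16²*(-176) = 256*(-176) = -45056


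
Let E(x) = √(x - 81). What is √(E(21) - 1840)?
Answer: √(-1840 + 2*I*√15) ≈ 0.09029 + 42.895*I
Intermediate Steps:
E(x) = √(-81 + x)
√(E(21) - 1840) = √(√(-81 + 21) - 1840) = √(√(-60) - 1840) = √(2*I*√15 - 1840) = √(-1840 + 2*I*√15)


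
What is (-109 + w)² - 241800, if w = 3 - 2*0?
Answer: -230564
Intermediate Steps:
w = 3 (w = 3 + 0 = 3)
(-109 + w)² - 241800 = (-109 + 3)² - 241800 = (-106)² - 241800 = 11236 - 241800 = -230564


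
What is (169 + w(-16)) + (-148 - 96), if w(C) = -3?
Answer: -78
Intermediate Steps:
(169 + w(-16)) + (-148 - 96) = (169 - 3) + (-148 - 96) = 166 - 244 = -78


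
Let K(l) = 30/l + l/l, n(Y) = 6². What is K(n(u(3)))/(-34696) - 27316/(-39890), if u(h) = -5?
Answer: 2843048413/4152070320 ≈ 0.68473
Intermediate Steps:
n(Y) = 36
K(l) = 1 + 30/l (K(l) = 30/l + 1 = 1 + 30/l)
K(n(u(3)))/(-34696) - 27316/(-39890) = ((30 + 36)/36)/(-34696) - 27316/(-39890) = ((1/36)*66)*(-1/34696) - 27316*(-1/39890) = (11/6)*(-1/34696) + 13658/19945 = -11/208176 + 13658/19945 = 2843048413/4152070320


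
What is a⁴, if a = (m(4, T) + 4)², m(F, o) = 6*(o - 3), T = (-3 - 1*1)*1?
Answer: 4347792138496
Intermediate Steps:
T = -4 (T = (-3 - 1)*1 = -4*1 = -4)
m(F, o) = -18 + 6*o (m(F, o) = 6*(-3 + o) = -18 + 6*o)
a = 1444 (a = ((-18 + 6*(-4)) + 4)² = ((-18 - 24) + 4)² = (-42 + 4)² = (-38)² = 1444)
a⁴ = 1444⁴ = 4347792138496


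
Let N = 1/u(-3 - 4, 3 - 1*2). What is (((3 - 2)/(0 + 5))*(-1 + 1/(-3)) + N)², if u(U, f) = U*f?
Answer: 1849/11025 ≈ 0.16771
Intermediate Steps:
N = -⅐ (N = 1/((-3 - 4)*(3 - 1*2)) = 1/(-7*(3 - 2)) = 1/(-7*1) = 1/(-7) = -⅐ ≈ -0.14286)
(((3 - 2)/(0 + 5))*(-1 + 1/(-3)) + N)² = (((3 - 2)/(0 + 5))*(-1 + 1/(-3)) - ⅐)² = ((1/5)*(-1 - ⅓) - ⅐)² = ((1*(⅕))*(-4/3) - ⅐)² = ((⅕)*(-4/3) - ⅐)² = (-4/15 - ⅐)² = (-43/105)² = 1849/11025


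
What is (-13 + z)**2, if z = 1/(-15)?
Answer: 38416/225 ≈ 170.74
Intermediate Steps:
z = -1/15 ≈ -0.066667
(-13 + z)**2 = (-13 - 1/15)**2 = (-196/15)**2 = 38416/225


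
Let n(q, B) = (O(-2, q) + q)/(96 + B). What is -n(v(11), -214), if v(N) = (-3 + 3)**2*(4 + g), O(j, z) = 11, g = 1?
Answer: 11/118 ≈ 0.093220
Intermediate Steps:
v(N) = 0 (v(N) = (-3 + 3)**2*(4 + 1) = 0**2*5 = 0*5 = 0)
n(q, B) = (11 + q)/(96 + B)
-n(v(11), -214) = -(11 + 0)/(96 - 214) = -11/(-118) = -(-1)*11/118 = -1*(-11/118) = 11/118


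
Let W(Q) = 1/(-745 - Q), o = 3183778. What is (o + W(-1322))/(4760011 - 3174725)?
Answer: 1837039907/914710022 ≈ 2.0083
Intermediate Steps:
(o + W(-1322))/(4760011 - 3174725) = (3183778 - 1/(745 - 1322))/(4760011 - 3174725) = (3183778 - 1/(-577))/1585286 = (3183778 - 1*(-1/577))*(1/1585286) = (3183778 + 1/577)*(1/1585286) = (1837039907/577)*(1/1585286) = 1837039907/914710022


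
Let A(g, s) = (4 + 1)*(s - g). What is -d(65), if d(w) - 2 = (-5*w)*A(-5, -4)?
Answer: 1623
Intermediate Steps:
A(g, s) = -5*g + 5*s (A(g, s) = 5*(s - g) = -5*g + 5*s)
d(w) = 2 - 25*w (d(w) = 2 + (-5*w)*(-5*(-5) + 5*(-4)) = 2 + (-5*w)*(25 - 20) = 2 - 5*w*5 = 2 - 25*w)
-d(65) = -(2 - 25*65) = -(2 - 1625) = -1*(-1623) = 1623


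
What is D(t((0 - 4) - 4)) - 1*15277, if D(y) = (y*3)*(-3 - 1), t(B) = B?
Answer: -15181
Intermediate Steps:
D(y) = -12*y (D(y) = (3*y)*(-4) = -12*y)
D(t((0 - 4) - 4)) - 1*15277 = -12*((0 - 4) - 4) - 1*15277 = -12*(-4 - 4) - 15277 = -12*(-8) - 15277 = 96 - 15277 = -15181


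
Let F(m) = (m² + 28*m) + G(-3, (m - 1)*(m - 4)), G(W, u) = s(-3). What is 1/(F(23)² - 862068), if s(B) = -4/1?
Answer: 1/504493 ≈ 1.9822e-6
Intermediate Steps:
s(B) = -4 (s(B) = -4*1 = -4)
G(W, u) = -4
F(m) = -4 + m² + 28*m (F(m) = (m² + 28*m) - 4 = -4 + m² + 28*m)
1/(F(23)² - 862068) = 1/((-4 + 23² + 28*23)² - 862068) = 1/((-4 + 529 + 644)² - 862068) = 1/(1169² - 862068) = 1/(1366561 - 862068) = 1/504493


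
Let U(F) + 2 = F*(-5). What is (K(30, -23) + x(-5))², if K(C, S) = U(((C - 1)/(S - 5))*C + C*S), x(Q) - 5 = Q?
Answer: 2544899809/196 ≈ 1.2984e+7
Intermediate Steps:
x(Q) = 5 + Q
U(F) = -2 - 5*F (U(F) = -2 + F*(-5) = -2 - 5*F)
K(C, S) = -2 - 5*C*S - 5*C*(-1 + C)/(-5 + S) (K(C, S) = -2 - 5*(((C - 1)/(S - 5))*C + C*S) = -2 - 5*(((-1 + C)/(-5 + S))*C + C*S) = -2 - 5*(C*(-1 + C)/(-5 + S) + C*S) = -2 - 5*(C*S + C*(-1 + C)/(-5 + S)) = -2 + (-5*C*S - 5*C*(-1 + C)/(-5 + S)) = -2 - 5*C*S - 5*C*(-1 + C)/(-5 + S))
(K(30, -23) + x(-5))² = ((10 - 2*(-23) - 5*30*(-1 + 30 - 23*(-5 - 23)))/(-5 - 23) + (5 - 5))² = ((10 + 46 - 5*30*(-1 + 30 - 23*(-28)))/(-28) + 0)² = (-(10 + 46 - 5*30*(-1 + 30 + 644))/28 + 0)² = (-(10 + 46 - 5*30*673)/28 + 0)² = (-(10 + 46 - 100950)/28 + 0)² = (-1/28*(-100894) + 0)² = (50447/14 + 0)² = (50447/14)² = 2544899809/196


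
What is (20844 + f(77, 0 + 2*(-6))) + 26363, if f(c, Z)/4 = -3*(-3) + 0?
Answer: 47243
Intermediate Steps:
f(c, Z) = 36 (f(c, Z) = 4*(-3*(-3) + 0) = 4*(9 + 0) = 4*9 = 36)
(20844 + f(77, 0 + 2*(-6))) + 26363 = (20844 + 36) + 26363 = 20880 + 26363 = 47243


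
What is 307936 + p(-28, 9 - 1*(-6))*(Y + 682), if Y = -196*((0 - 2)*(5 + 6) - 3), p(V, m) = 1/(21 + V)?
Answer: 2149970/7 ≈ 3.0714e+5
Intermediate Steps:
Y = 4900 (Y = -196*(-2*11 - 3) = -196*(-22 - 3) = -196*(-25) = 4900)
307936 + p(-28, 9 - 1*(-6))*(Y + 682) = 307936 + (4900 + 682)/(21 - 28) = 307936 + 5582/(-7) = 307936 - 1/7*5582 = 307936 - 5582/7 = 2149970/7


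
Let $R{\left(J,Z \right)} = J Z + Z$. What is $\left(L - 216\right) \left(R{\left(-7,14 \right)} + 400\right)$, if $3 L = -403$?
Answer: $- \frac{332116}{3} \approx -1.1071 \cdot 10^{5}$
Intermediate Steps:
$L = - \frac{403}{3}$ ($L = \frac{1}{3} \left(-403\right) = - \frac{403}{3} \approx -134.33$)
$R{\left(J,Z \right)} = Z + J Z$
$\left(L - 216\right) \left(R{\left(-7,14 \right)} + 400\right) = \left(- \frac{403}{3} - 216\right) \left(14 \left(1 - 7\right) + 400\right) = - \frac{1051 \left(14 \left(-6\right) + 400\right)}{3} = - \frac{1051 \left(-84 + 400\right)}{3} = \left(- \frac{1051}{3}\right) 316 = - \frac{332116}{3}$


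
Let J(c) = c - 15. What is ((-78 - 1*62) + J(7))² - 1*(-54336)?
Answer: 76240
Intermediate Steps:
J(c) = -15 + c
((-78 - 1*62) + J(7))² - 1*(-54336) = ((-78 - 1*62) + (-15 + 7))² - 1*(-54336) = ((-78 - 62) - 8)² + 54336 = (-140 - 8)² + 54336 = (-148)² + 54336 = 21904 + 54336 = 76240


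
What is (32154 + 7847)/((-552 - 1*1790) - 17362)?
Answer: -40001/19704 ≈ -2.0301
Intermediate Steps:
(32154 + 7847)/((-552 - 1*1790) - 17362) = 40001/((-552 - 1790) - 17362) = 40001/(-2342 - 17362) = 40001/(-19704) = 40001*(-1/19704) = -40001/19704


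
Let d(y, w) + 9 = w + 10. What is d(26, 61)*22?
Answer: 1364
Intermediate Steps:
d(y, w) = 1 + w (d(y, w) = -9 + (w + 10) = -9 + (10 + w) = 1 + w)
d(26, 61)*22 = (1 + 61)*22 = 62*22 = 1364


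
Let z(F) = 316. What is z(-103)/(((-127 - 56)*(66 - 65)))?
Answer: -316/183 ≈ -1.7268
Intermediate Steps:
z(-103)/(((-127 - 56)*(66 - 65))) = 316/(((-127 - 56)*(66 - 65))) = 316/((-183*1)) = 316/(-183) = 316*(-1/183) = -316/183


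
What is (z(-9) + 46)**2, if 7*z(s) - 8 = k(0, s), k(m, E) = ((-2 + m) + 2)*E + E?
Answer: 103041/49 ≈ 2102.9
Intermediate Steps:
k(m, E) = E + E*m (k(m, E) = m*E + E = E*m + E = E + E*m)
z(s) = 8/7 + s/7 (z(s) = 8/7 + (s*(1 + 0))/7 = 8/7 + (s*1)/7 = 8/7 + s/7)
(z(-9) + 46)**2 = ((8/7 + (1/7)*(-9)) + 46)**2 = ((8/7 - 9/7) + 46)**2 = (-1/7 + 46)**2 = (321/7)**2 = 103041/49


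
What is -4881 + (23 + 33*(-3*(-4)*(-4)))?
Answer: -6442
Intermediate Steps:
-4881 + (23 + 33*(-3*(-4)*(-4))) = -4881 + (23 + 33*(12*(-4))) = -4881 + (23 + 33*(-48)) = -4881 + (23 - 1584) = -4881 - 1561 = -6442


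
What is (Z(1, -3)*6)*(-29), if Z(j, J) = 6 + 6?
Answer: -2088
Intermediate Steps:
Z(j, J) = 12
(Z(1, -3)*6)*(-29) = (12*6)*(-29) = 72*(-29) = -2088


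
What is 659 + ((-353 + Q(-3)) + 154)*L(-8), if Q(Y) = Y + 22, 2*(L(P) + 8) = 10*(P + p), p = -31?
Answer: 37199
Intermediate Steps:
L(P) = -163 + 5*P (L(P) = -8 + (10*(P - 31))/2 = -8 + (10*(-31 + P))/2 = -8 + (-310 + 10*P)/2 = -8 + (-155 + 5*P) = -163 + 5*P)
Q(Y) = 22 + Y
659 + ((-353 + Q(-3)) + 154)*L(-8) = 659 + ((-353 + (22 - 3)) + 154)*(-163 + 5*(-8)) = 659 + ((-353 + 19) + 154)*(-163 - 40) = 659 + (-334 + 154)*(-203) = 659 - 180*(-203) = 659 + 36540 = 37199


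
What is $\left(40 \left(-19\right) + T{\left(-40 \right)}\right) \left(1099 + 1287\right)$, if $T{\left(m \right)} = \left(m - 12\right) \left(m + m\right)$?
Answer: $8112400$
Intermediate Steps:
$T{\left(m \right)} = 2 m \left(-12 + m\right)$ ($T{\left(m \right)} = \left(-12 + m\right) 2 m = 2 m \left(-12 + m\right)$)
$\left(40 \left(-19\right) + T{\left(-40 \right)}\right) \left(1099 + 1287\right) = \left(40 \left(-19\right) + 2 \left(-40\right) \left(-12 - 40\right)\right) \left(1099 + 1287\right) = \left(-760 + 2 \left(-40\right) \left(-52\right)\right) 2386 = \left(-760 + 4160\right) 2386 = 3400 \cdot 2386 = 8112400$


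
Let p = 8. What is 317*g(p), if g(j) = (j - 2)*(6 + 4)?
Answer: 19020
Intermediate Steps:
g(j) = -20 + 10*j (g(j) = (-2 + j)*10 = -20 + 10*j)
317*g(p) = 317*(-20 + 10*8) = 317*(-20 + 80) = 317*60 = 19020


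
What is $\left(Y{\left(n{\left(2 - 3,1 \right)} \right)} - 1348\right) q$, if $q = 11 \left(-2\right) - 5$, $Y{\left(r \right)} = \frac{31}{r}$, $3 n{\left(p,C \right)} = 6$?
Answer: $\frac{71955}{2} \approx 35978.0$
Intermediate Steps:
$n{\left(p,C \right)} = 2$ ($n{\left(p,C \right)} = \frac{1}{3} \cdot 6 = 2$)
$q = -27$ ($q = -22 - 5 = -27$)
$\left(Y{\left(n{\left(2 - 3,1 \right)} \right)} - 1348\right) q = \left(\frac{31}{2} - 1348\right) \left(-27\right) = \left(- \frac{2665}{2}\right) \left(-27\right) = \frac{71955}{2}$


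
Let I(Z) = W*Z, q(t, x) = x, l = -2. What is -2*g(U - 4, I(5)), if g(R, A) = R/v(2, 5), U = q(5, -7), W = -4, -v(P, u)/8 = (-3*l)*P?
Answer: -11/48 ≈ -0.22917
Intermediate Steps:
v(P, u) = -48*P (v(P, u) = -8*(-3*(-2))*P = -48*P)
I(Z) = -4*Z
U = -7
g(R, A) = -R/96 (g(R, A) = R/((-48*2)) = R/(-96) = R*(-1/96) = -R/96)
-2*g(U - 4, I(5)) = -(-1)*(-7 - 4)/48 = -(-1)*(-11)/48 = -2*11/96 = -11/48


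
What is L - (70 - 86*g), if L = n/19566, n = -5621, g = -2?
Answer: -4740593/19566 ≈ -242.29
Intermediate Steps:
L = -5621/19566 ≈ -0.28728
L - (70 - 86*g) = -5621/19566 - (70 - 86*(-2)) = -5621/19566 - (70 + 172) = -5621/19566 - 1*242 = -5621/19566 - 242 = -4740593/19566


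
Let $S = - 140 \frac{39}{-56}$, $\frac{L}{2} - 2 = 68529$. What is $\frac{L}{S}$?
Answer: $\frac{274124}{195} \approx 1405.8$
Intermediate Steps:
$L = 137062$ ($L = 4 + 2 \cdot 68529 = 4 + 137058 = 137062$)
$S = \frac{195}{2}$ ($S = - 140 \cdot 39 \left(- \frac{1}{56}\right) = \left(-140\right) \left(- \frac{39}{56}\right) = \frac{195}{2} \approx 97.5$)
$\frac{L}{S} = \frac{137062}{\frac{195}{2}} = 137062 \cdot \frac{2}{195} = \frac{274124}{195}$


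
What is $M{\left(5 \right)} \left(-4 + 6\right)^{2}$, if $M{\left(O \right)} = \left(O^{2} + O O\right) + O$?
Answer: $220$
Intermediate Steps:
$M{\left(O \right)} = O + 2 O^{2}$ ($M{\left(O \right)} = \left(O^{2} + O^{2}\right) + O = 2 O^{2} + O = O + 2 O^{2}$)
$M{\left(5 \right)} \left(-4 + 6\right)^{2} = 5 \left(1 + 2 \cdot 5\right) \left(-4 + 6\right)^{2} = 5 \left(1 + 10\right) 2^{2} = 5 \cdot 11 \cdot 4 = 55 \cdot 4 = 220$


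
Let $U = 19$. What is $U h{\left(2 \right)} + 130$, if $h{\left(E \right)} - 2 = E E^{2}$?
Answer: $320$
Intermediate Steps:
$h{\left(E \right)} = 2 + E^{3}$ ($h{\left(E \right)} = 2 + E E^{2} = 2 + E^{3}$)
$U h{\left(2 \right)} + 130 = 19 \left(2 + 2^{3}\right) + 130 = 19 \left(2 + 8\right) + 130 = 19 \cdot 10 + 130 = 190 + 130 = 320$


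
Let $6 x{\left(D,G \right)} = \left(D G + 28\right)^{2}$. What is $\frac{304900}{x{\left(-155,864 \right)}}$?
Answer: $\frac{228675}{2240883458} \approx 0.00010205$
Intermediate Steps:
$x{\left(D,G \right)} = \frac{\left(28 + D G\right)^{2}}{6}$ ($x{\left(D,G \right)} = \frac{\left(D G + 28\right)^{2}}{6} = \frac{\left(28 + D G\right)^{2}}{6}$)
$\frac{304900}{x{\left(-155,864 \right)}} = \frac{304900}{\frac{1}{6} \left(28 - 133920\right)^{2}} = \frac{304900}{\frac{1}{6} \left(-133892\right)^{2}} = \frac{304900}{\frac{1}{6} \cdot 17927067664} = \frac{304900}{\frac{8963533832}{3}} = 304900 \cdot \frac{3}{8963533832} = \frac{228675}{2240883458}$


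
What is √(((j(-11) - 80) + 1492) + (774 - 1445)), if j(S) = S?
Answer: √730 ≈ 27.019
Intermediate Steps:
√(((j(-11) - 80) + 1492) + (774 - 1445)) = √(((-11 - 80) + 1492) + (774 - 1445)) = √((-91 + 1492) - 671) = √(1401 - 671) = √730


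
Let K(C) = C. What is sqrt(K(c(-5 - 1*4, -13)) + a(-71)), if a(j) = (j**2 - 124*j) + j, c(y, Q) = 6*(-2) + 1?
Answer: sqrt(13763) ≈ 117.32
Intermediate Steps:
c(y, Q) = -11 (c(y, Q) = -12 + 1 = -11)
a(j) = j**2 - 123*j
sqrt(K(c(-5 - 1*4, -13)) + a(-71)) = sqrt(-11 - 71*(-123 - 71)) = sqrt(-11 - 71*(-194)) = sqrt(-11 + 13774) = sqrt(13763)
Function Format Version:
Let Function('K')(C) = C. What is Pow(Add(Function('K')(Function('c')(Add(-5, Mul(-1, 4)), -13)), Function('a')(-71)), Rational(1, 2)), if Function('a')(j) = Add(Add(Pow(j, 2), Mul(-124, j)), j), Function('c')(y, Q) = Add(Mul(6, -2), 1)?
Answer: Pow(13763, Rational(1, 2)) ≈ 117.32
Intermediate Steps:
Function('c')(y, Q) = -11 (Function('c')(y, Q) = Add(-12, 1) = -11)
Function('a')(j) = Add(Pow(j, 2), Mul(-123, j))
Pow(Add(Function('K')(Function('c')(Add(-5, Mul(-1, 4)), -13)), Function('a')(-71)), Rational(1, 2)) = Pow(Add(-11, Mul(-71, Add(-123, -71))), Rational(1, 2)) = Pow(Add(-11, Mul(-71, -194)), Rational(1, 2)) = Pow(Add(-11, 13774), Rational(1, 2)) = Pow(13763, Rational(1, 2))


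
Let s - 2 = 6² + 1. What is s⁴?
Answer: 2313441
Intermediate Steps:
s = 39 (s = 2 + (6² + 1) = 2 + (36 + 1) = 2 + 37 = 39)
s⁴ = 39⁴ = 2313441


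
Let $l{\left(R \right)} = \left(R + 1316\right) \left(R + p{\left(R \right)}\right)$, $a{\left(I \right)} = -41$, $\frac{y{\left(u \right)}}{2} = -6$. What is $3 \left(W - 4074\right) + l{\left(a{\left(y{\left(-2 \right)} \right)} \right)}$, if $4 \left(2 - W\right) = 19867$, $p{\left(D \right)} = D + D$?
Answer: $- \frac{735765}{4} \approx -1.8394 \cdot 10^{5}$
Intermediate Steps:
$p{\left(D \right)} = 2 D$
$y{\left(u \right)} = -12$ ($y{\left(u \right)} = 2 \left(-6\right) = -12$)
$W = - \frac{19859}{4}$ ($W = 2 - \frac{19867}{4} = - \frac{19859}{4} \approx -4964.8$)
$l{\left(R \right)} = 3 R \left(1316 + R\right)$ ($l{\left(R \right)} = \left(R + 1316\right) \left(R + 2 R\right) = \left(1316 + R\right) 3 R = 3 R \left(1316 + R\right)$)
$3 \left(W - 4074\right) + l{\left(a{\left(y{\left(-2 \right)} \right)} \right)} = 3 \left(- \frac{19859}{4} - 4074\right) + 3 \left(-41\right) \left(1316 - 41\right) = 3 \left(- \frac{19859}{4} - 4074\right) + 3 \left(-41\right) 1275 = 3 \left(- \frac{36155}{4}\right) - 156825 = - \frac{108465}{4} - 156825 = - \frac{735765}{4}$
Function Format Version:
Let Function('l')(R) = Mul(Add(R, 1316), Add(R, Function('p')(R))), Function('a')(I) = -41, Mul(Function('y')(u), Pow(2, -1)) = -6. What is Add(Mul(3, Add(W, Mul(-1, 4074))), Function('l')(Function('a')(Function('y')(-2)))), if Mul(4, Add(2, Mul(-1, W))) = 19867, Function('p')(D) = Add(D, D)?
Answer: Rational(-735765, 4) ≈ -1.8394e+5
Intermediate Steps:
Function('p')(D) = Mul(2, D)
Function('y')(u) = -12 (Function('y')(u) = Mul(2, -6) = -12)
W = Rational(-19859, 4) (W = Add(2, Mul(Rational(-1, 4), 19867)) = Add(2, Rational(-19867, 4)) = Rational(-19859, 4) ≈ -4964.8)
Function('l')(R) = Mul(3, R, Add(1316, R)) (Function('l')(R) = Mul(Add(R, 1316), Add(R, Mul(2, R))) = Mul(Add(1316, R), Mul(3, R)) = Mul(3, R, Add(1316, R)))
Add(Mul(3, Add(W, Mul(-1, 4074))), Function('l')(Function('a')(Function('y')(-2)))) = Add(Mul(3, Add(Rational(-19859, 4), Mul(-1, 4074))), Mul(3, -41, Add(1316, -41))) = Add(Mul(3, Add(Rational(-19859, 4), -4074)), Mul(3, -41, 1275)) = Add(Mul(3, Rational(-36155, 4)), -156825) = Add(Rational(-108465, 4), -156825) = Rational(-735765, 4)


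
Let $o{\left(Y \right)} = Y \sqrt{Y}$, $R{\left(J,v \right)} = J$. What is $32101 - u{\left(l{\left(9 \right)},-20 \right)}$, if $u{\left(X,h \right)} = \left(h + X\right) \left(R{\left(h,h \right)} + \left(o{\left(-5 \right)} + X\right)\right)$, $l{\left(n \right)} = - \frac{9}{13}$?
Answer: $\frac{5352708}{169} - \frac{1345 i \sqrt{5}}{13} \approx 31673.0 - 231.35 i$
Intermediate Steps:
$l{\left(n \right)} = - \frac{9}{13}$ ($l{\left(n \right)} = \left(-9\right) \frac{1}{13} = - \frac{9}{13}$)
$o{\left(Y \right)} = Y^{\frac{3}{2}}$
$u{\left(X,h \right)} = \left(X + h\right) \left(X + h - 5 i \sqrt{5}\right)$ ($u{\left(X,h \right)} = \left(h + X\right) \left(h + \left(\left(-5\right)^{\frac{3}{2}} + X\right)\right) = \left(X + h\right) \left(h + \left(- 5 i \sqrt{5} + X\right)\right) = \left(X + h\right) \left(h + \left(X - 5 i \sqrt{5}\right)\right) = \left(X + h\right) \left(X + h - 5 i \sqrt{5}\right)$)
$32101 - u{\left(l{\left(9 \right)},-20 \right)} = 32101 - \left(\left(- \frac{9}{13}\right)^{2} + \left(-20\right)^{2} + 2 \left(- \frac{9}{13}\right) \left(-20\right) - 5 i \left(- \frac{9}{13}\right) \sqrt{5} - 5 i \left(-20\right) \sqrt{5}\right) = 32101 - \left(\frac{81}{169} + 400 + \frac{360}{13} + \frac{45 i \sqrt{5}}{13} + 100 i \sqrt{5}\right) = 32101 - \left(\frac{72361}{169} + \frac{1345 i \sqrt{5}}{13}\right) = \frac{5352708}{169} - \frac{1345 i \sqrt{5}}{13}$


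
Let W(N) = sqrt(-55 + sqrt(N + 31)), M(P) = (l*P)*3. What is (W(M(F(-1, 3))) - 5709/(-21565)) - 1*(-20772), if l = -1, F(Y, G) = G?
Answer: 447953889/21565 + sqrt(-55 + sqrt(22)) ≈ 20772.0 + 7.0929*I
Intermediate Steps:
M(P) = -3*P (M(P) = -P*3 = -3*P)
W(N) = sqrt(-55 + sqrt(31 + N))
(W(M(F(-1, 3))) - 5709/(-21565)) - 1*(-20772) = (sqrt(-55 + sqrt(31 - 3*3)) - 5709/(-21565)) - 1*(-20772) = (sqrt(-55 + sqrt(31 - 9)) - 5709*(-1/21565)) + 20772 = (sqrt(-55 + sqrt(22)) + 5709/21565) + 20772 = (5709/21565 + sqrt(-55 + sqrt(22))) + 20772 = 447953889/21565 + sqrt(-55 + sqrt(22))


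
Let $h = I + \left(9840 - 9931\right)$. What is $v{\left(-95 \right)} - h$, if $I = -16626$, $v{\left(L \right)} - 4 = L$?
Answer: $16626$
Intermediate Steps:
$v{\left(L \right)} = 4 + L$
$h = -16717$ ($h = -16626 + \left(9840 - 9931\right) = -16626 - 91 = -16717$)
$v{\left(-95 \right)} - h = \left(4 - 95\right) - -16717 = -91 + 16717 = 16626$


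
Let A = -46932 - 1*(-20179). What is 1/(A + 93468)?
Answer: 1/66715 ≈ 1.4989e-5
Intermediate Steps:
A = -26753 (A = -46932 + 20179 = -26753)
1/(A + 93468) = 1/(-26753 + 93468) = 1/66715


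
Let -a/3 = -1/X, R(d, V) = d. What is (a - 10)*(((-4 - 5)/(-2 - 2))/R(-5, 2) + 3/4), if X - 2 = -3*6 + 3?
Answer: -399/130 ≈ -3.0692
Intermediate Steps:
X = -13 (X = 2 + (-3*6 + 3) = 2 + (-18 + 3) = 2 - 15 = -13)
a = -3/13 (a = -(-3)/(-13) = -(-3)*(-1)/13 = -3*1/13 = -3/13 ≈ -0.23077)
(a - 10)*(((-4 - 5)/(-2 - 2))/R(-5, 2) + 3/4) = (-3/13 - 10)*(((-4 - 5)/(-2 - 2))/(-5) + 3/4) = -133*(-9/(-4)*(-1/5) + 3*(1/4))/13 = -133*(-9*(-1/4)*(-1/5) + 3/4)/13 = -133*((9/4)*(-1/5) + 3/4)/13 = -133*(-9/20 + 3/4)/13 = -133/13*3/10 = -399/130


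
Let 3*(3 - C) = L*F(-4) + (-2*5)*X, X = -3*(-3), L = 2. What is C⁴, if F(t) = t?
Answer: 131079601/81 ≈ 1.6183e+6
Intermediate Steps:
X = 9
C = 107/3 (C = 3 - (2*(-4) - 2*5*9)/3 = 3 - (-8 - 10*9)/3 = 3 - (-8 - 90)/3 = 3 - ⅓*(-98) = 3 + 98/3 = 107/3 ≈ 35.667)
C⁴ = (107/3)⁴ = 131079601/81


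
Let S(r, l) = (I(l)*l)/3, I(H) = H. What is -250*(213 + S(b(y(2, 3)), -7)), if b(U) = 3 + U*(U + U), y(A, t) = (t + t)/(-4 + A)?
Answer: -172000/3 ≈ -57333.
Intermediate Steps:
y(A, t) = 2*t/(-4 + A) (y(A, t) = (2*t)/(-4 + A) = 2*t/(-4 + A))
b(U) = 3 + 2*U² (b(U) = 3 + U*(2*U) = 3 + 2*U²)
S(r, l) = l²/3 (S(r, l) = (l*l)/3 = l²*(⅓) = l²/3)
-250*(213 + S(b(y(2, 3)), -7)) = -250*(213 + (⅓)*(-7)²) = -250*(213 + (⅓)*49) = -250*(213 + 49/3) = -250*688/3 = -172000/3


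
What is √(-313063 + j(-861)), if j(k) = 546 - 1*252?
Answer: I*√312769 ≈ 559.26*I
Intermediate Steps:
j(k) = 294 (j(k) = 546 - 252 = 294)
√(-313063 + j(-861)) = √(-313063 + 294) = √(-312769) = I*√312769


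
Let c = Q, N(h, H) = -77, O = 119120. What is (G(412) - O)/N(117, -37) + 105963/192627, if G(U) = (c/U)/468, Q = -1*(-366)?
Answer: 81960679271881/52961124216 ≈ 1547.6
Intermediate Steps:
Q = 366
c = 366
G(U) = 61/(78*U) (G(U) = (366/U)/468 = (366/U)*(1/468) = 61/(78*U))
(G(412) - O)/N(117, -37) + 105963/192627 = ((61/78)/412 - 1*119120)/(-77) + 105963/192627 = ((61/78)*(1/412) - 119120)*(-1/77) + 105963*(1/192627) = (61/32136 - 119120)*(-1/77) + 35321/64209 = -3828040259/32136*(-1/77) + 35321/64209 = 3828040259/2474472 + 35321/64209 = 81960679271881/52961124216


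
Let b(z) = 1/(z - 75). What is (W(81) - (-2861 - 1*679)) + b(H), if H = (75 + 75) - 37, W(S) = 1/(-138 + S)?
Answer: 403561/114 ≈ 3540.0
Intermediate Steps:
H = 113 (H = 150 - 37 = 113)
b(z) = 1/(-75 + z)
(W(81) - (-2861 - 1*679)) + b(H) = (1/(-138 + 81) - (-2861 - 1*679)) + 1/(-75 + 113) = (1/(-57) - (-2861 - 679)) + 1/38 = (-1/57 - 1*(-3540)) + 1/38 = (-1/57 + 3540) + 1/38 = 201779/57 + 1/38 = 403561/114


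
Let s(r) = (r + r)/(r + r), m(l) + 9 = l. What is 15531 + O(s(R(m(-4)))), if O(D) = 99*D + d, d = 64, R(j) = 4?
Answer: 15694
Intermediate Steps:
m(l) = -9 + l
s(r) = 1 (s(r) = (2*r)/((2*r)) = (2*r)*(1/(2*r)) = 1)
O(D) = 64 + 99*D (O(D) = 99*D + 64 = 64 + 99*D)
15531 + O(s(R(m(-4)))) = 15531 + (64 + 99*1) = 15531 + (64 + 99) = 15531 + 163 = 15694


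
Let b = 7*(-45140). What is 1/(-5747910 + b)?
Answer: -1/6063890 ≈ -1.6491e-7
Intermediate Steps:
b = -315980
1/(-5747910 + b) = 1/(-5747910 - 315980) = 1/(-6063890) = -1/6063890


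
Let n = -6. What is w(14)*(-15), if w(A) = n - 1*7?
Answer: 195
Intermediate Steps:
w(A) = -13 (w(A) = -6 - 1*7 = -6 - 7 = -13)
w(14)*(-15) = -13*(-15) = 195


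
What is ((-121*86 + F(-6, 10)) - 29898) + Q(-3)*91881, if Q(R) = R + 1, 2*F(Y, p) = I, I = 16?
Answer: -224058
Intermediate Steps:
F(Y, p) = 8 (F(Y, p) = (1/2)*16 = 8)
Q(R) = 1 + R
((-121*86 + F(-6, 10)) - 29898) + Q(-3)*91881 = ((-121*86 + 8) - 29898) + (1 - 3)*91881 = ((-10406 + 8) - 29898) - 2*91881 = (-10398 - 29898) - 183762 = -40296 - 183762 = -224058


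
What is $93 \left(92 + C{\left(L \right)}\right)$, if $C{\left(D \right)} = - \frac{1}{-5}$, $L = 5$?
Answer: $\frac{42873}{5} \approx 8574.6$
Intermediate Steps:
$C{\left(D \right)} = \frac{1}{5}$ ($C{\left(D \right)} = \left(-1\right) \left(- \frac{1}{5}\right) = \frac{1}{5}$)
$93 \left(92 + C{\left(L \right)}\right) = 93 \left(92 + \frac{1}{5}\right) = 93 \cdot \frac{461}{5} = \frac{42873}{5}$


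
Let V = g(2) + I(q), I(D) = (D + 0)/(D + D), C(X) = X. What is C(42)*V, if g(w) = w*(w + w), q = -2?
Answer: 357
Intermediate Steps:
I(D) = ½ (I(D) = D/((2*D)) = D*(1/(2*D)) = ½)
g(w) = 2*w² (g(w) = w*(2*w) = 2*w²)
V = 17/2 (V = 2*2² + ½ = 2*4 + ½ = 8 + ½ = 17/2 ≈ 8.5000)
C(42)*V = 42*(17/2) = 357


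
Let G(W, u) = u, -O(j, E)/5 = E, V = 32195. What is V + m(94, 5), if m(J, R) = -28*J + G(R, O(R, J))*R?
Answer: 27213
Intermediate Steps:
O(j, E) = -5*E
m(J, R) = -28*J - 5*J*R (m(J, R) = -28*J + (-5*J)*R = -28*J - 5*J*R)
V + m(94, 5) = 32195 + 94*(-28 - 5*5) = 32195 + 94*(-28 - 25) = 32195 + 94*(-53) = 32195 - 4982 = 27213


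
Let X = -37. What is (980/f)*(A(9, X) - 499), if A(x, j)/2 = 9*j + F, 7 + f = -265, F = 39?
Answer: 266315/68 ≈ 3916.4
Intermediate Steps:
f = -272 (f = -7 - 265 = -272)
A(x, j) = 78 + 18*j (A(x, j) = 2*(9*j + 39) = 2*(39 + 9*j) = 78 + 18*j)
(980/f)*(A(9, X) - 499) = (980/(-272))*((78 + 18*(-37)) - 499) = (980*(-1/272))*((78 - 666) - 499) = -245*(-588 - 499)/68 = -245/68*(-1087) = 266315/68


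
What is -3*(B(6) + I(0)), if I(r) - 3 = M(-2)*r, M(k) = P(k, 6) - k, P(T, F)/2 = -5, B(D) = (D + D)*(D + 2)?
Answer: -297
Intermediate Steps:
B(D) = 2*D*(2 + D) (B(D) = (2*D)*(2 + D) = 2*D*(2 + D))
P(T, F) = -10 (P(T, F) = 2*(-5) = -10)
M(k) = -10 - k
I(r) = 3 - 8*r (I(r) = 3 + (-10 - 1*(-2))*r = 3 + (-10 + 2)*r = 3 - 8*r)
-3*(B(6) + I(0)) = -3*(2*6*(2 + 6) + (3 - 8*0)) = -3*(2*6*8 + (3 + 0)) = -3*(96 + 3) = -3*99 = -297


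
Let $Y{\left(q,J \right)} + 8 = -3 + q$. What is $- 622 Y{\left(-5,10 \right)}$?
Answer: $9952$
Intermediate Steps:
$Y{\left(q,J \right)} = -11 + q$ ($Y{\left(q,J \right)} = -8 + \left(-3 + q\right) = -11 + q$)
$- 622 Y{\left(-5,10 \right)} = - 622 \left(-11 - 5\right) = \left(-622\right) \left(-16\right) = 9952$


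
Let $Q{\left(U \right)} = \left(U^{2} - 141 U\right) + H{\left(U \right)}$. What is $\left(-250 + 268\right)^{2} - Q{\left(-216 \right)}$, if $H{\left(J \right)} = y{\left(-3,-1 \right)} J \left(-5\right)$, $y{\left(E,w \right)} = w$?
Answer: $-75708$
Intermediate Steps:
$H{\left(J \right)} = 5 J$ ($H{\left(J \right)} = - J \left(-5\right) = - \left(-5\right) J = 5 J$)
$Q{\left(U \right)} = U^{2} - 136 U$ ($Q{\left(U \right)} = \left(U^{2} - 141 U\right) + 5 U = U^{2} - 136 U$)
$\left(-250 + 268\right)^{2} - Q{\left(-216 \right)} = \left(-250 + 268\right)^{2} - - 216 \left(-136 - 216\right) = 18^{2} - \left(-216\right) \left(-352\right) = 324 - 76032 = -75708$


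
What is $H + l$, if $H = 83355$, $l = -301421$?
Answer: $-218066$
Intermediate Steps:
$H + l = 83355 - 301421 = -218066$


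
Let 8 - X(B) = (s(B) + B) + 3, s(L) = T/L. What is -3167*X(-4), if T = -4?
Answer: -25336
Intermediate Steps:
s(L) = -4/L
X(B) = 5 - B + 4/B (X(B) = 8 - ((-4/B + B) + 3) = 8 - ((B - 4/B) + 3) = 8 - (3 + B - 4/B) = 8 + (-3 - B + 4/B) = 5 - B + 4/B)
-3167*X(-4) = -3167*(5 - 1*(-4) + 4/(-4)) = -3167*(5 + 4 + 4*(-¼)) = -3167*(5 + 4 - 1) = -3167*8 = -25336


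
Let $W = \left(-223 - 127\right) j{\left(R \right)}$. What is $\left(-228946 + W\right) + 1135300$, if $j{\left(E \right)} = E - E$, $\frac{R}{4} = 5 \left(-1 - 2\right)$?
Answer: $906354$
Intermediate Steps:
$R = -60$ ($R = 4 \cdot 5 \left(-1 - 2\right) = 4 \cdot 5 \left(-3\right) = 4 \left(-15\right) = -60$)
$j{\left(E \right)} = 0$
$W = 0$ ($W = \left(-223 - 127\right) 0 = \left(-350\right) 0 = 0$)
$\left(-228946 + W\right) + 1135300 = \left(-228946 + 0\right) + 1135300 = -228946 + 1135300 = 906354$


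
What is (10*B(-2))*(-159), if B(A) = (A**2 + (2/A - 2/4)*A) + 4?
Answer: -17490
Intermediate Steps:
B(A) = 4 + A**2 + A*(-1/2 + 2/A) (B(A) = (A**2 + (2/A - 2*1/4)*A) + 4 = (A**2 + (2/A - 1/2)*A) + 4 = (A**2 + (-1/2 + 2/A)*A) + 4 = (A**2 + A*(-1/2 + 2/A)) + 4 = 4 + A**2 + A*(-1/2 + 2/A))
(10*B(-2))*(-159) = (10*(6 + (-2)**2 - 1/2*(-2)))*(-159) = (10*(6 + 4 + 1))*(-159) = (10*11)*(-159) = 110*(-159) = -17490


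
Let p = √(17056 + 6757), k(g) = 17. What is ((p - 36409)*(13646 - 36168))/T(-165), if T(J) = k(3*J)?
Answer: 820003498/17 - 22522*√23813/17 ≈ 4.8031e+7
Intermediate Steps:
T(J) = 17
p = √23813 ≈ 154.31
((p - 36409)*(13646 - 36168))/T(-165) = ((√23813 - 36409)*(13646 - 36168))/17 = ((-36409 + √23813)*(-22522))*(1/17) = (820003498 - 22522*√23813)*(1/17) = 820003498/17 - 22522*√23813/17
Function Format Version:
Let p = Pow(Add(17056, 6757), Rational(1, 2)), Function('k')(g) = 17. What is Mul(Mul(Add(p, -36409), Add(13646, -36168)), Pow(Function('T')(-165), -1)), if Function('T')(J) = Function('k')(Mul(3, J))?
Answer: Add(Rational(820003498, 17), Mul(Rational(-22522, 17), Pow(23813, Rational(1, 2)))) ≈ 4.8031e+7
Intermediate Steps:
Function('T')(J) = 17
p = Pow(23813, Rational(1, 2)) ≈ 154.31
Mul(Mul(Add(p, -36409), Add(13646, -36168)), Pow(Function('T')(-165), -1)) = Mul(Mul(Add(Pow(23813, Rational(1, 2)), -36409), Add(13646, -36168)), Pow(17, -1)) = Mul(Mul(Add(-36409, Pow(23813, Rational(1, 2))), -22522), Rational(1, 17)) = Mul(Add(820003498, Mul(-22522, Pow(23813, Rational(1, 2)))), Rational(1, 17)) = Add(Rational(820003498, 17), Mul(Rational(-22522, 17), Pow(23813, Rational(1, 2))))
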